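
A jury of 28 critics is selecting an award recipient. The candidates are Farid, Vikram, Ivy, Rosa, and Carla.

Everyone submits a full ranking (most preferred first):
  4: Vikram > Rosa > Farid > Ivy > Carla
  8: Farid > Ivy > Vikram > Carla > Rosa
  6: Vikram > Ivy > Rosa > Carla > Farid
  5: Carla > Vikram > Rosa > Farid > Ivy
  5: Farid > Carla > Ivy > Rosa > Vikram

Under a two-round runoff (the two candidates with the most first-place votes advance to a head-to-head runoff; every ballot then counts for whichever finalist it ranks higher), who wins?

Round 1 first-place votes: Farid 13, Vikram 10, Ivy 0, Rosa 0, Carla 5. Farid and Vikram advance.
Runoff: Farid is ranked above Vikram on 13 ballots, Vikram above Farid on 15.

Vikram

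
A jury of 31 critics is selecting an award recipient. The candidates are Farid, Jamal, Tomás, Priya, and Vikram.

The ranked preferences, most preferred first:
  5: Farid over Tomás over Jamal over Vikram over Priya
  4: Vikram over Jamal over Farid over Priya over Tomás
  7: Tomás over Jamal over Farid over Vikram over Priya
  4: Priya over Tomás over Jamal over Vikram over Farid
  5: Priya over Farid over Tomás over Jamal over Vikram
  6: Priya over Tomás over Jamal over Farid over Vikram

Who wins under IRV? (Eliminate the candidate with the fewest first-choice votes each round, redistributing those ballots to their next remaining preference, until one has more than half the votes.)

Round 1: Farid 5, Jamal 0, Tomás 7, Priya 15, Vikram 4. Jamal eliminated.
Round 2: Farid 5, Tomás 7, Priya 15, Vikram 4. Vikram eliminated.
Round 3: Farid 9, Tomás 7, Priya 15. Tomás eliminated.
Round 4: Farid 16, Priya 15. Farid has a majority (≥16).

Farid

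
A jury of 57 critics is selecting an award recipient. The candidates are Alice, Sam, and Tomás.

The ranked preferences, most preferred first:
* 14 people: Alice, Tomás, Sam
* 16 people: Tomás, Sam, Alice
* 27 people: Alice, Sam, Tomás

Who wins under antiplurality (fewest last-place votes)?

Last-place votes: Alice 16, Sam 14, Tomás 27.

Sam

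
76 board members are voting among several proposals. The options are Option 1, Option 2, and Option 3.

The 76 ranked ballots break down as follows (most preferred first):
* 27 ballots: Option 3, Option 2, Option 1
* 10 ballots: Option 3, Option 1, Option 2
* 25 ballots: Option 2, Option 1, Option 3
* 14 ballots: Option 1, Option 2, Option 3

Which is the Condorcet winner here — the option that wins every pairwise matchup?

Option 2

Option 2 vs Option 1: 52–24
Option 2 vs Option 3: 39–37
Option 2 beats every other option.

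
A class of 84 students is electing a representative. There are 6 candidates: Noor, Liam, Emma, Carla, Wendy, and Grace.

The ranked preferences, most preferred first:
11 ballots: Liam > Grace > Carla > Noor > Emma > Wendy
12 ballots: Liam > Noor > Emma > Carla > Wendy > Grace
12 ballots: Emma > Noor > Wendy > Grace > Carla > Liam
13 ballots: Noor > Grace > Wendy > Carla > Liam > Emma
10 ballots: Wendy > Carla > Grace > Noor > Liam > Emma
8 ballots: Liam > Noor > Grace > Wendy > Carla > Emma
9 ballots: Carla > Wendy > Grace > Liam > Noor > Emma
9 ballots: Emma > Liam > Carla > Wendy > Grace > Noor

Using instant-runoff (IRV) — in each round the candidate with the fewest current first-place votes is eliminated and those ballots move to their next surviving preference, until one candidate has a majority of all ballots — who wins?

Wendy

Round 1: Noor 13, Liam 31, Emma 21, Carla 9, Wendy 10, Grace 0. Grace eliminated.
Round 2: Noor 13, Liam 31, Emma 21, Carla 9, Wendy 10. Carla eliminated.
Round 3: Noor 13, Liam 31, Emma 21, Wendy 19. Noor eliminated.
Round 4: Liam 31, Emma 21, Wendy 32. Emma eliminated.
Round 5: Liam 40, Wendy 44. Wendy has a majority (≥43).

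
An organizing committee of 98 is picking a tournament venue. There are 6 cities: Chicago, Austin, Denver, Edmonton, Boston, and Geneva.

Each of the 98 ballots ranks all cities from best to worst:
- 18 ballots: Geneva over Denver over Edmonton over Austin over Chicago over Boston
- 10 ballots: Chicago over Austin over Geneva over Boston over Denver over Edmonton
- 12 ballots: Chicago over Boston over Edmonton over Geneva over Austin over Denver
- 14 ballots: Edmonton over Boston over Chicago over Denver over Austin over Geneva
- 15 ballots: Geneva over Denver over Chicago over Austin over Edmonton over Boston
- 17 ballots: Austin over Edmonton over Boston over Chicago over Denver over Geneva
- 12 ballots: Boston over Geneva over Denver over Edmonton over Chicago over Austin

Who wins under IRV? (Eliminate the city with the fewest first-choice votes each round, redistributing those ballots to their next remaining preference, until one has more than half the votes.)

Round 1: Chicago 22, Austin 17, Denver 0, Edmonton 14, Boston 12, Geneva 33. Denver eliminated.
Round 2: Chicago 22, Austin 17, Edmonton 14, Boston 12, Geneva 33. Boston eliminated.
Round 3: Chicago 22, Austin 17, Edmonton 14, Geneva 45. Edmonton eliminated.
Round 4: Chicago 36, Austin 17, Geneva 45. Austin eliminated.
Round 5: Chicago 53, Geneva 45. Chicago has a majority (≥50).

Chicago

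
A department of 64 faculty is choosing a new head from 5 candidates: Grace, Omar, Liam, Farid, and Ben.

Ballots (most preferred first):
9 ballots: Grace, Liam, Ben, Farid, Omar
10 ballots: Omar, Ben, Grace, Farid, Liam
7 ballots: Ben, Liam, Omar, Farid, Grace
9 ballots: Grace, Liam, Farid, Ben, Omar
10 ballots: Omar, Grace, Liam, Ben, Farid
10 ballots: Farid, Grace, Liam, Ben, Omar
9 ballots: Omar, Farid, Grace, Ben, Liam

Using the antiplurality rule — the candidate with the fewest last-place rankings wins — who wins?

Ben

Last-place votes: Grace 7, Omar 28, Liam 19, Farid 10, Ben 0.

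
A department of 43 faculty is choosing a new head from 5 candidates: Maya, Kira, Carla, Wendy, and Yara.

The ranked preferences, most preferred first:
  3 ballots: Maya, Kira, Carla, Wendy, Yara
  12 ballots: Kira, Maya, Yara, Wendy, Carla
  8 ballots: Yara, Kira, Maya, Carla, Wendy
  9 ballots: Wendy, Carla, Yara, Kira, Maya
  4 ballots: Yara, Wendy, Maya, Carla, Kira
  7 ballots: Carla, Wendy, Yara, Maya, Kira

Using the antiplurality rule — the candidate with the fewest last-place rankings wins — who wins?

Yara

Last-place votes: Maya 9, Kira 11, Carla 12, Wendy 8, Yara 3.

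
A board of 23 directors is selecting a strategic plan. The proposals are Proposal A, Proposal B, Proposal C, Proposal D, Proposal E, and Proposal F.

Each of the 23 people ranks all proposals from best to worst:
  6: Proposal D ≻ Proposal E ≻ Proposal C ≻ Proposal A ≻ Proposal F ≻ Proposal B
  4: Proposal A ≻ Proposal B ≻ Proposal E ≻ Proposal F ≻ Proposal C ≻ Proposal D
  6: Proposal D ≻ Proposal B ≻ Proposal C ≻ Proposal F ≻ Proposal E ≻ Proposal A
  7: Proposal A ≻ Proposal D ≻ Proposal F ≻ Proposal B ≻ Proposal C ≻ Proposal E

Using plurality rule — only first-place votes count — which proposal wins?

Proposal D

First-place votes: Proposal A 11, Proposal B 0, Proposal C 0, Proposal D 12, Proposal E 0, Proposal F 0.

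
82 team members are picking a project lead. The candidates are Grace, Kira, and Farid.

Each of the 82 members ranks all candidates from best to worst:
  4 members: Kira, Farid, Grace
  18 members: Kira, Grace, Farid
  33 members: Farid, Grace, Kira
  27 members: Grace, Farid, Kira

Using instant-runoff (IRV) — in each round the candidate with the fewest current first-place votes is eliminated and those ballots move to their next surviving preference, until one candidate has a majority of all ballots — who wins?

Round 1: Grace 27, Kira 22, Farid 33. Kira eliminated.
Round 2: Grace 45, Farid 37. Grace has a majority (≥42).

Grace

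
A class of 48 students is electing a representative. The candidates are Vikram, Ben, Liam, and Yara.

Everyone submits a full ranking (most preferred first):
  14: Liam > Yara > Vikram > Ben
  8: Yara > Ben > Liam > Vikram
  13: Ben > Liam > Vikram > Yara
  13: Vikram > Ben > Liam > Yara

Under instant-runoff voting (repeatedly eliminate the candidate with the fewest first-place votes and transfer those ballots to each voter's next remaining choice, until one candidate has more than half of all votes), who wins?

Round 1: Vikram 13, Ben 13, Liam 14, Yara 8. Yara eliminated.
Round 2: Vikram 13, Ben 21, Liam 14. Vikram eliminated.
Round 3: Ben 34, Liam 14. Ben has a majority (≥25).

Ben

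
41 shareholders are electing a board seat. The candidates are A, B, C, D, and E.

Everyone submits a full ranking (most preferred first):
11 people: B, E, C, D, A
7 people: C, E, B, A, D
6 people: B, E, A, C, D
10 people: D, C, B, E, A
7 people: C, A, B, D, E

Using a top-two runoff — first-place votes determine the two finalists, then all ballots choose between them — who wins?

Round 1 first-place votes: A 0, B 17, C 14, D 10, E 0. B and C advance.
Runoff: B is ranked above C on 17 ballots, C above B on 24.

C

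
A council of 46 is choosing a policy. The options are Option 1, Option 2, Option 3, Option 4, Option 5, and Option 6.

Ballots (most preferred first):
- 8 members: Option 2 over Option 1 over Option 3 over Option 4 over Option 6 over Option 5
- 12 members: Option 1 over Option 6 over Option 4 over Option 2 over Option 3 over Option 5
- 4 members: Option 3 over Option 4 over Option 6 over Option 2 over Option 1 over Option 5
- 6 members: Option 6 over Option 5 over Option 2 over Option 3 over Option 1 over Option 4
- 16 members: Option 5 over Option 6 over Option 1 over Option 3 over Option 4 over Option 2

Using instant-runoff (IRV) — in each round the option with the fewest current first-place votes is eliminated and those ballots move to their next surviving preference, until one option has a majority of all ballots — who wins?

Round 1: Option 1 12, Option 2 8, Option 3 4, Option 4 0, Option 5 16, Option 6 6. Option 4 eliminated.
Round 2: Option 1 12, Option 2 8, Option 3 4, Option 5 16, Option 6 6. Option 3 eliminated.
Round 3: Option 1 12, Option 2 8, Option 5 16, Option 6 10. Option 2 eliminated.
Round 4: Option 1 20, Option 5 16, Option 6 10. Option 6 eliminated.
Round 5: Option 1 24, Option 5 22. Option 1 has a majority (≥24).

Option 1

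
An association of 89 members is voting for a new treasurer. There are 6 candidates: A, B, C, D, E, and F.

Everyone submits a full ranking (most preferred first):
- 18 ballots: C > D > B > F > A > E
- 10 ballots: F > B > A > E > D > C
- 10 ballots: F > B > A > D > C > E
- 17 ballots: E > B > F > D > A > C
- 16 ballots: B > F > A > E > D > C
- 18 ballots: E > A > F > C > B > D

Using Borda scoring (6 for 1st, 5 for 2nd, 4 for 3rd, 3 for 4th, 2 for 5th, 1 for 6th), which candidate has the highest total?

A: 18×2 + 10×4 + 10×4 + 17×2 + 16×4 + 18×5 = 304
B: 18×4 + 10×5 + 10×5 + 17×5 + 16×6 + 18×2 = 389
C: 18×6 + 10×1 + 10×2 + 17×1 + 16×1 + 18×3 = 225
D: 18×5 + 10×2 + 10×3 + 17×3 + 16×2 + 18×1 = 241
E: 18×1 + 10×3 + 10×1 + 17×6 + 16×3 + 18×6 = 316
F: 18×3 + 10×6 + 10×6 + 17×4 + 16×5 + 18×4 = 394

F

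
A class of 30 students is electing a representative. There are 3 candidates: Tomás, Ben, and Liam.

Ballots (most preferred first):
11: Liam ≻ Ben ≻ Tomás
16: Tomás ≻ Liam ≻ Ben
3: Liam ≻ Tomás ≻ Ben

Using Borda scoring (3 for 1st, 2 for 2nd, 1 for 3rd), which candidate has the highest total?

Tomás: 11×1 + 16×3 + 3×2 = 65
Ben: 11×2 + 16×1 + 3×1 = 41
Liam: 11×3 + 16×2 + 3×3 = 74

Liam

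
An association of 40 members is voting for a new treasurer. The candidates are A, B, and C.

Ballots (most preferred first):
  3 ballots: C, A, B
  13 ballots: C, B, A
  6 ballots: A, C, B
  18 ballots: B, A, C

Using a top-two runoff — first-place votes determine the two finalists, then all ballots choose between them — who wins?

Round 1 first-place votes: A 6, B 18, C 16. B and C advance.
Runoff: B is ranked above C on 18 ballots, C above B on 22.

C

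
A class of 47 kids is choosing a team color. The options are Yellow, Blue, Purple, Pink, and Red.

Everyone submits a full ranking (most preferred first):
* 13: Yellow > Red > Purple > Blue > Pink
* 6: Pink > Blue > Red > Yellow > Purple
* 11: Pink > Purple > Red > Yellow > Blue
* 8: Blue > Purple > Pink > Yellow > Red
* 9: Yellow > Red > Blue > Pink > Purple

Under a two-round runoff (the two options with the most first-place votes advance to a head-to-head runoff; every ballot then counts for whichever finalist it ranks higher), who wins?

Pink

Round 1 first-place votes: Yellow 22, Blue 8, Purple 0, Pink 17, Red 0. Yellow and Pink advance.
Runoff: Yellow is ranked above Pink on 22 ballots, Pink above Yellow on 25.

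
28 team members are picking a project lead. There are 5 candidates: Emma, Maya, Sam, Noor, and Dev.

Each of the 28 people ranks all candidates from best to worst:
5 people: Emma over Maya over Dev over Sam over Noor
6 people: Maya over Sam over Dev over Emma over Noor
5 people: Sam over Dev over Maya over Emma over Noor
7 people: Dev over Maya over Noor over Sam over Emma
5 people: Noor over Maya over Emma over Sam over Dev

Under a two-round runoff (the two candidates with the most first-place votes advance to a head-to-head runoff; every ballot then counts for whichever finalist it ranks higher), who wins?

Round 1 first-place votes: Emma 5, Maya 6, Sam 5, Noor 5, Dev 7. Dev and Maya advance.
Runoff: Dev is ranked above Maya on 12 ballots, Maya above Dev on 16.

Maya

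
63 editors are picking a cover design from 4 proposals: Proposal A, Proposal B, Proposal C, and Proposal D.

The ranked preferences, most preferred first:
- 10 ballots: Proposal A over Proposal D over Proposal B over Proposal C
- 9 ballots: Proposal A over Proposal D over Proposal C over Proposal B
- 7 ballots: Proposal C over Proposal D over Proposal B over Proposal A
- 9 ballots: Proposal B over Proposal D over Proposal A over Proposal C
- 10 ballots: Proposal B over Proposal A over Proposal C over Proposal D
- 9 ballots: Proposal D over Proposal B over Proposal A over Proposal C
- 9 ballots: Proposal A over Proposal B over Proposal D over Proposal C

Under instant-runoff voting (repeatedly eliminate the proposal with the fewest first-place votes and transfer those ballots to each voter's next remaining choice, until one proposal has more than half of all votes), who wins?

Proposal B

Round 1: Proposal A 28, Proposal B 19, Proposal C 7, Proposal D 9. Proposal C eliminated.
Round 2: Proposal A 28, Proposal B 19, Proposal D 16. Proposal D eliminated.
Round 3: Proposal A 28, Proposal B 35. Proposal B has a majority (≥32).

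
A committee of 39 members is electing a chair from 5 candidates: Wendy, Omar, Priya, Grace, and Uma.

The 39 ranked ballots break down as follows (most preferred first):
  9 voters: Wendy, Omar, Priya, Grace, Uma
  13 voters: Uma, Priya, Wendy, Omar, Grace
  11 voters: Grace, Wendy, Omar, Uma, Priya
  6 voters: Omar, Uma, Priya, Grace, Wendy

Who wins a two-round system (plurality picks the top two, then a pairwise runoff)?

Grace

Round 1 first-place votes: Wendy 9, Omar 6, Priya 0, Grace 11, Uma 13. Uma and Grace advance.
Runoff: Uma is ranked above Grace on 19 ballots, Grace above Uma on 20.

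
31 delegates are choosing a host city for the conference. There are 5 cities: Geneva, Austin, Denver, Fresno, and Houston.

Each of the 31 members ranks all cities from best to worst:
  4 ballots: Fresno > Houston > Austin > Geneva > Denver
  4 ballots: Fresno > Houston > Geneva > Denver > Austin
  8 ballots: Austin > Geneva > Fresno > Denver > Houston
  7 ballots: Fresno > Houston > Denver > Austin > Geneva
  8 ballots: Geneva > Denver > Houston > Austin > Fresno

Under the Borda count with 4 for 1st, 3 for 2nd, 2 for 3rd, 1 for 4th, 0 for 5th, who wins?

Geneva: 4×1 + 4×2 + 8×3 + 7×0 + 8×4 = 68
Austin: 4×2 + 4×0 + 8×4 + 7×1 + 8×1 = 55
Denver: 4×0 + 4×1 + 8×1 + 7×2 + 8×3 = 50
Fresno: 4×4 + 4×4 + 8×2 + 7×4 + 8×0 = 76
Houston: 4×3 + 4×3 + 8×0 + 7×3 + 8×2 = 61

Fresno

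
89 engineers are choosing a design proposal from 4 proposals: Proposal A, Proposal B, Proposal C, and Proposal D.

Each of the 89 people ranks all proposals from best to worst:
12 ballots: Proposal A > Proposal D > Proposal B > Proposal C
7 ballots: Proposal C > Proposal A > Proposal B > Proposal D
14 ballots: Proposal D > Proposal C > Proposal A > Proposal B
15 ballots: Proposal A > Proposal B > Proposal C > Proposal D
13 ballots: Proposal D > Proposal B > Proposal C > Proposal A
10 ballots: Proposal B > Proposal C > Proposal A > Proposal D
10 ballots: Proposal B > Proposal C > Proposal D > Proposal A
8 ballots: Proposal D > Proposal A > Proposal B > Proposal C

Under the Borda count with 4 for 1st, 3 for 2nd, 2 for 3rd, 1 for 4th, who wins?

Proposal A: 12×4 + 7×3 + 14×2 + 15×4 + 13×1 + 10×2 + 10×1 + 8×3 = 224
Proposal B: 12×2 + 7×2 + 14×1 + 15×3 + 13×3 + 10×4 + 10×4 + 8×2 = 232
Proposal C: 12×1 + 7×4 + 14×3 + 15×2 + 13×2 + 10×3 + 10×3 + 8×1 = 206
Proposal D: 12×3 + 7×1 + 14×4 + 15×1 + 13×4 + 10×1 + 10×2 + 8×4 = 228

Proposal B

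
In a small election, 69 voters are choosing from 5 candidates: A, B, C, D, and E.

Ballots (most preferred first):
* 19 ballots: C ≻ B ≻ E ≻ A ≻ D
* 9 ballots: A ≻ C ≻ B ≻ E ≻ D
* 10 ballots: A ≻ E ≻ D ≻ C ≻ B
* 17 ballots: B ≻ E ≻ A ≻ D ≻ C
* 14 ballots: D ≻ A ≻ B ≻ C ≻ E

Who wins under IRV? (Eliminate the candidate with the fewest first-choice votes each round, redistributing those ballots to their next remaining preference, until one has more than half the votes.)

A

Round 1: A 19, B 17, C 19, D 14, E 0. E eliminated.
Round 2: A 19, B 17, C 19, D 14. D eliminated.
Round 3: A 33, B 17, C 19. B eliminated.
Round 4: A 50, C 19. A has a majority (≥35).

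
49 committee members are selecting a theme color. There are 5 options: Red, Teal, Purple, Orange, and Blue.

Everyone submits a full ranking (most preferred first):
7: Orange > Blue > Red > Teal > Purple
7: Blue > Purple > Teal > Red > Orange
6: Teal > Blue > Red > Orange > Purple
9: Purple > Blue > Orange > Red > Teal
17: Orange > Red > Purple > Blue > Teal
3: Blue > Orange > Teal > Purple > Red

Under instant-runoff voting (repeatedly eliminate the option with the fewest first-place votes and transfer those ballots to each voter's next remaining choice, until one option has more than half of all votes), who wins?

Blue

Round 1: Red 0, Teal 6, Purple 9, Orange 24, Blue 10. Red eliminated.
Round 2: Teal 6, Purple 9, Orange 24, Blue 10. Teal eliminated.
Round 3: Purple 9, Orange 24, Blue 16. Purple eliminated.
Round 4: Orange 24, Blue 25. Blue has a majority (≥25).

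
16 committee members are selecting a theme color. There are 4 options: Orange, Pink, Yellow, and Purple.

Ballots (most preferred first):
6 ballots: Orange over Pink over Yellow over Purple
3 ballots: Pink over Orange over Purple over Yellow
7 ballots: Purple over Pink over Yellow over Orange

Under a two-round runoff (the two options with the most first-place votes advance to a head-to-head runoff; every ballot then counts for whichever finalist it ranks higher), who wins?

Round 1 first-place votes: Orange 6, Pink 3, Yellow 0, Purple 7. Purple and Orange advance.
Runoff: Purple is ranked above Orange on 7 ballots, Orange above Purple on 9.

Orange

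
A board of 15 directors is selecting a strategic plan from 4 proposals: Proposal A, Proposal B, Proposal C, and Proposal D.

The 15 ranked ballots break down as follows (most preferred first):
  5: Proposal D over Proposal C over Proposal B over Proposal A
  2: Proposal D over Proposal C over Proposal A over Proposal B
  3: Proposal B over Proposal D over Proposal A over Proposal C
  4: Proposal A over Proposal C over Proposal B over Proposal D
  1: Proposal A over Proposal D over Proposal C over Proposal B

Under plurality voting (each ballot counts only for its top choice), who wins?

Proposal D

First-place votes: Proposal A 5, Proposal B 3, Proposal C 0, Proposal D 7.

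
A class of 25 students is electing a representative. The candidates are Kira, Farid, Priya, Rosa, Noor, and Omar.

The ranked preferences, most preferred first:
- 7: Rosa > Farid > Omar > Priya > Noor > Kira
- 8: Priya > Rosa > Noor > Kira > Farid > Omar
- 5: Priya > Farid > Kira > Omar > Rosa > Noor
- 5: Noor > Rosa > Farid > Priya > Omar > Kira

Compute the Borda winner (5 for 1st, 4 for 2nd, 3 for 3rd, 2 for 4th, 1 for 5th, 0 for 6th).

Kira: 7×0 + 8×2 + 5×3 + 5×0 = 31
Farid: 7×4 + 8×1 + 5×4 + 5×3 = 71
Priya: 7×2 + 8×5 + 5×5 + 5×2 = 89
Rosa: 7×5 + 8×4 + 5×1 + 5×4 = 92
Noor: 7×1 + 8×3 + 5×0 + 5×5 = 56
Omar: 7×3 + 8×0 + 5×2 + 5×1 = 36

Rosa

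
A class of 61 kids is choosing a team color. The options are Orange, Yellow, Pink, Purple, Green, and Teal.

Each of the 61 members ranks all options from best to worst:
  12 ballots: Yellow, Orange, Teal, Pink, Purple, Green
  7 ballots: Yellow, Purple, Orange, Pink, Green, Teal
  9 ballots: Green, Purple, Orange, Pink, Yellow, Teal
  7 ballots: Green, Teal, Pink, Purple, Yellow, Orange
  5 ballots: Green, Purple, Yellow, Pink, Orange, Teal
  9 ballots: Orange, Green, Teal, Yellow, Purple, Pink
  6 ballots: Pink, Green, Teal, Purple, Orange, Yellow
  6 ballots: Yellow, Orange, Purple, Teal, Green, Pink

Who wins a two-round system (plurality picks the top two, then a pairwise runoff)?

Green

Round 1 first-place votes: Orange 9, Yellow 25, Pink 6, Purple 0, Green 21, Teal 0. Yellow and Green advance.
Runoff: Yellow is ranked above Green on 25 ballots, Green above Yellow on 36.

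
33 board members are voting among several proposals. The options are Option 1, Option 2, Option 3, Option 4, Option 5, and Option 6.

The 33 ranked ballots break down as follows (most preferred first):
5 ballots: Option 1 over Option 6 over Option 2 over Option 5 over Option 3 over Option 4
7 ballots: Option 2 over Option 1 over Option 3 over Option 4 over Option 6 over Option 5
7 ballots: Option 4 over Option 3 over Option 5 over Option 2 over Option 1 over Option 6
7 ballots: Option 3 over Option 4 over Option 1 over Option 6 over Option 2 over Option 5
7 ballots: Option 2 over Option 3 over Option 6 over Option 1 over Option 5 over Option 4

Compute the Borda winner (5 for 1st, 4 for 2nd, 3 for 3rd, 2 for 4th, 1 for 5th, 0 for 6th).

Option 1: 5×5 + 7×4 + 7×1 + 7×3 + 7×2 = 95
Option 2: 5×3 + 7×5 + 7×2 + 7×1 + 7×5 = 106
Option 3: 5×1 + 7×3 + 7×4 + 7×5 + 7×4 = 117
Option 4: 5×0 + 7×2 + 7×5 + 7×4 + 7×0 = 77
Option 5: 5×2 + 7×0 + 7×3 + 7×0 + 7×1 = 38
Option 6: 5×4 + 7×1 + 7×0 + 7×2 + 7×3 = 62

Option 3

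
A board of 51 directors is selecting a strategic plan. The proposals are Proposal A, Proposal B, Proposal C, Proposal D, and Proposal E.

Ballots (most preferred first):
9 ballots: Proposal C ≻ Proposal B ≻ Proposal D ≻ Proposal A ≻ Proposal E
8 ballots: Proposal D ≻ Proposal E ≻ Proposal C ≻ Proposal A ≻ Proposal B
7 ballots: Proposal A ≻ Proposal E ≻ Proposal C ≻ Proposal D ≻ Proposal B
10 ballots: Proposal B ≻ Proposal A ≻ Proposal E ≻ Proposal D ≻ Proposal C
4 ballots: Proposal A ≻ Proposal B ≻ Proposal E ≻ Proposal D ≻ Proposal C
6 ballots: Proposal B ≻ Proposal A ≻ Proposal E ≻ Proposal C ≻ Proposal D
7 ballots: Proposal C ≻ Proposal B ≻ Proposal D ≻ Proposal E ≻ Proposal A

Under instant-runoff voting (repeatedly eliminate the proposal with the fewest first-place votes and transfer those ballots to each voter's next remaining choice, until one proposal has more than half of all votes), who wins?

Round 1: Proposal A 11, Proposal B 16, Proposal C 16, Proposal D 8, Proposal E 0. Proposal E eliminated.
Round 2: Proposal A 11, Proposal B 16, Proposal C 16, Proposal D 8. Proposal D eliminated.
Round 3: Proposal A 11, Proposal B 16, Proposal C 24. Proposal A eliminated.
Round 4: Proposal B 20, Proposal C 31. Proposal C has a majority (≥26).

Proposal C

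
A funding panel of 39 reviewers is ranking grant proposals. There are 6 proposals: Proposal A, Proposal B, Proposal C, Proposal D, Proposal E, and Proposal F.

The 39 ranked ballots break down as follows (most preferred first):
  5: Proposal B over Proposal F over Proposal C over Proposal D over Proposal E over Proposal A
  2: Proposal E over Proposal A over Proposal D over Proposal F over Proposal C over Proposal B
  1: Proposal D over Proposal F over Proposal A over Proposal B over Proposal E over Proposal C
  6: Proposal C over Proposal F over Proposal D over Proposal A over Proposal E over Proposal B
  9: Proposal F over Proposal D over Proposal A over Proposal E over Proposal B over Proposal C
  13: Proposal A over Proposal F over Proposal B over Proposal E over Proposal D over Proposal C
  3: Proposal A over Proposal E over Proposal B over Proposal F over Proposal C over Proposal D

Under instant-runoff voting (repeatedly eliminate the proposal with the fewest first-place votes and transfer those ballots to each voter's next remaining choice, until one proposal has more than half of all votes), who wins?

Round 1: Proposal A 16, Proposal B 5, Proposal C 6, Proposal D 1, Proposal E 2, Proposal F 9. Proposal D eliminated.
Round 2: Proposal A 16, Proposal B 5, Proposal C 6, Proposal E 2, Proposal F 10. Proposal E eliminated.
Round 3: Proposal A 18, Proposal B 5, Proposal C 6, Proposal F 10. Proposal B eliminated.
Round 4: Proposal A 18, Proposal C 6, Proposal F 15. Proposal C eliminated.
Round 5: Proposal A 18, Proposal F 21. Proposal F has a majority (≥20).

Proposal F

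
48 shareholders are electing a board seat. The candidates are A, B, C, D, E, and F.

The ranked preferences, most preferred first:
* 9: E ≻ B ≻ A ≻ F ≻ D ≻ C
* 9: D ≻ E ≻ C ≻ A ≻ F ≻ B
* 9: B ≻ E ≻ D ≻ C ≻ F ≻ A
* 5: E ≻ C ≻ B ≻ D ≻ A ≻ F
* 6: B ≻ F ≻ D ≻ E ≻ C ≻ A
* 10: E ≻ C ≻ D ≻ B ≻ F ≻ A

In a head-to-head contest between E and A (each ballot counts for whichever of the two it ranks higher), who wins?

E is ranked above A on 48 ballots; A above E on 0.

E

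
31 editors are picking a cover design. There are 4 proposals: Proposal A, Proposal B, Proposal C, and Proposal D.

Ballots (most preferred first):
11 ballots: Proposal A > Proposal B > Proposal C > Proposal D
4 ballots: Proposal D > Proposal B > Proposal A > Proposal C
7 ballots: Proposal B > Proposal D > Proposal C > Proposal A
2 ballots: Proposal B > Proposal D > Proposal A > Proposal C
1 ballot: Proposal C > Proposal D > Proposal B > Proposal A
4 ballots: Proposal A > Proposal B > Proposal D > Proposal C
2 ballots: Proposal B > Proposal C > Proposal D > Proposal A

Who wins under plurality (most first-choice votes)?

First-place votes: Proposal A 15, Proposal B 11, Proposal C 1, Proposal D 4.

Proposal A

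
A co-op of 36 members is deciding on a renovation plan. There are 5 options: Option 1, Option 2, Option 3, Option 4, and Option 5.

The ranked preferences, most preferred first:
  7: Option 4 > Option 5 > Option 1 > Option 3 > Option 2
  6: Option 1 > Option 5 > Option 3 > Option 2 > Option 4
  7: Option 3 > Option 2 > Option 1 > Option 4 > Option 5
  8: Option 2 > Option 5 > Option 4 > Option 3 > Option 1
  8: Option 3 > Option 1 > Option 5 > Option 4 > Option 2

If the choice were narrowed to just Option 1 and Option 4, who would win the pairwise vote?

Option 1 is ranked above Option 4 on 21 ballots; Option 4 above Option 1 on 15.

Option 1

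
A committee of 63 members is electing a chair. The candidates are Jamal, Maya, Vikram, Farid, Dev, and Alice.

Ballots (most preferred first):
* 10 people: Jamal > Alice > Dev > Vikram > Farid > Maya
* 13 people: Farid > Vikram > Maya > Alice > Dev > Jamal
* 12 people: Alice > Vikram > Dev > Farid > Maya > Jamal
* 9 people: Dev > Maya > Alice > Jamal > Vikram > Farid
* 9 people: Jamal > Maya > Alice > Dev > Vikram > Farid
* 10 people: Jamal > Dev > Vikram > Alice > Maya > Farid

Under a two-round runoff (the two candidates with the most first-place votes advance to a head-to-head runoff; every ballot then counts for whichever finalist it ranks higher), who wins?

Round 1 first-place votes: Jamal 29, Maya 0, Vikram 0, Farid 13, Dev 9, Alice 12. Jamal and Farid advance.
Runoff: Jamal is ranked above Farid on 38 ballots, Farid above Jamal on 25.

Jamal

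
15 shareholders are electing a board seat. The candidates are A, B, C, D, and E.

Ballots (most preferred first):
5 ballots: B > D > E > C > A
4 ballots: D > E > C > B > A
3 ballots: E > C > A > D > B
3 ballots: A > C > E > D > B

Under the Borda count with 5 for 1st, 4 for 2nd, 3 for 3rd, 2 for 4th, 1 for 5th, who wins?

E

A: 5×1 + 4×1 + 3×3 + 3×5 = 33
B: 5×5 + 4×2 + 3×1 + 3×1 = 39
C: 5×2 + 4×3 + 3×4 + 3×4 = 46
D: 5×4 + 4×5 + 3×2 + 3×2 = 52
E: 5×3 + 4×4 + 3×5 + 3×3 = 55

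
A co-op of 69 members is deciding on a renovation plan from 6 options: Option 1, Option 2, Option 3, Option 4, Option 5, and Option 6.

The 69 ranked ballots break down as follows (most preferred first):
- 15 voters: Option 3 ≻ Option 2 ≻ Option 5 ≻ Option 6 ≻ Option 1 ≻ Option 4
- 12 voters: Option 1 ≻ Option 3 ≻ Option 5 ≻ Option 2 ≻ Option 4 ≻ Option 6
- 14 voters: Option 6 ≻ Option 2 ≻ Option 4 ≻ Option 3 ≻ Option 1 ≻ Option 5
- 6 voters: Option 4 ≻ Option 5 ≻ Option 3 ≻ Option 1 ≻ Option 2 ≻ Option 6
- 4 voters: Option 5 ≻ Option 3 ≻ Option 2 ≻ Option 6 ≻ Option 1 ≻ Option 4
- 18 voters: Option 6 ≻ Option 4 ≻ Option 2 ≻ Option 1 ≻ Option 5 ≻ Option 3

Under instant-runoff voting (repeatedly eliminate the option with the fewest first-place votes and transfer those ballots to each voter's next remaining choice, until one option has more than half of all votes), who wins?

Option 3

Round 1: Option 1 12, Option 2 0, Option 3 15, Option 4 6, Option 5 4, Option 6 32. Option 2 eliminated.
Round 2: Option 1 12, Option 3 15, Option 4 6, Option 5 4, Option 6 32. Option 5 eliminated.
Round 3: Option 1 12, Option 3 19, Option 4 6, Option 6 32. Option 4 eliminated.
Round 4: Option 1 12, Option 3 25, Option 6 32. Option 1 eliminated.
Round 5: Option 3 37, Option 6 32. Option 3 has a majority (≥35).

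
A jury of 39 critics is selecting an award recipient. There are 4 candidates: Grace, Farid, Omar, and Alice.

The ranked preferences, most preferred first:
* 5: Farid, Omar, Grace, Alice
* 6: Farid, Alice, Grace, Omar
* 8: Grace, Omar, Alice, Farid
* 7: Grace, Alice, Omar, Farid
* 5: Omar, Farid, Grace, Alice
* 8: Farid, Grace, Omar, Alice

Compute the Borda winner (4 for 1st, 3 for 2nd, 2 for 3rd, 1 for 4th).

Grace

Grace: 5×2 + 6×2 + 8×4 + 7×4 + 5×2 + 8×3 = 116
Farid: 5×4 + 6×4 + 8×1 + 7×1 + 5×3 + 8×4 = 106
Omar: 5×3 + 6×1 + 8×3 + 7×2 + 5×4 + 8×2 = 95
Alice: 5×1 + 6×3 + 8×2 + 7×3 + 5×1 + 8×1 = 73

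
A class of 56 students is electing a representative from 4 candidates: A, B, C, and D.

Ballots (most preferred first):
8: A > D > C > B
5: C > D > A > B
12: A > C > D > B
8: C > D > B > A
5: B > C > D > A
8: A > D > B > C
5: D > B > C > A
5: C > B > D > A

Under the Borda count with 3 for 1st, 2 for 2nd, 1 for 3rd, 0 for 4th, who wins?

A: 8×3 + 5×1 + 12×3 + 8×0 + 5×0 + 8×3 + 5×0 + 5×0 = 89
B: 8×0 + 5×0 + 12×0 + 8×1 + 5×3 + 8×1 + 5×2 + 5×2 = 51
C: 8×1 + 5×3 + 12×2 + 8×3 + 5×2 + 8×0 + 5×1 + 5×3 = 101
D: 8×2 + 5×2 + 12×1 + 8×2 + 5×1 + 8×2 + 5×3 + 5×1 = 95

C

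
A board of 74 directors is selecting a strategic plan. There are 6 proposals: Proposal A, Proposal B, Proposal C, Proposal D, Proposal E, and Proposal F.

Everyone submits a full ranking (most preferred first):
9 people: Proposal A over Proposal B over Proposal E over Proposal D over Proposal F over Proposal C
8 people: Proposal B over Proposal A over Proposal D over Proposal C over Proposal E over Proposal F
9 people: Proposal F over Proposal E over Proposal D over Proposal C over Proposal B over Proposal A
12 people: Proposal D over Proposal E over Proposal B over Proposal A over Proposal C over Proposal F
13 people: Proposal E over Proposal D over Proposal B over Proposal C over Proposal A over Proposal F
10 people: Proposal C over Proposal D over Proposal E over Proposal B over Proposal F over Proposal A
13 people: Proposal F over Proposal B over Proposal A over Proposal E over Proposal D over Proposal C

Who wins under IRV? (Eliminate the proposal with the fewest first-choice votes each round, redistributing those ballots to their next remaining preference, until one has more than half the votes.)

Round 1: Proposal A 9, Proposal B 8, Proposal C 10, Proposal D 12, Proposal E 13, Proposal F 22. Proposal B eliminated.
Round 2: Proposal A 17, Proposal C 10, Proposal D 12, Proposal E 13, Proposal F 22. Proposal C eliminated.
Round 3: Proposal A 17, Proposal D 22, Proposal E 13, Proposal F 22. Proposal E eliminated.
Round 4: Proposal A 17, Proposal D 35, Proposal F 22. Proposal A eliminated.
Round 5: Proposal D 52, Proposal F 22. Proposal D has a majority (≥38).

Proposal D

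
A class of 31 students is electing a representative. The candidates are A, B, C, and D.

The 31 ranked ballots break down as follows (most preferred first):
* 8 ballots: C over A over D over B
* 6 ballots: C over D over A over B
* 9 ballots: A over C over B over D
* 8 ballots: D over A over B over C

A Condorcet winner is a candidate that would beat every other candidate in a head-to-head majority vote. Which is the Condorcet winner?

A vs B: 31–0
A vs C: 17–14
A vs D: 17–14
A beats every other candidate.

A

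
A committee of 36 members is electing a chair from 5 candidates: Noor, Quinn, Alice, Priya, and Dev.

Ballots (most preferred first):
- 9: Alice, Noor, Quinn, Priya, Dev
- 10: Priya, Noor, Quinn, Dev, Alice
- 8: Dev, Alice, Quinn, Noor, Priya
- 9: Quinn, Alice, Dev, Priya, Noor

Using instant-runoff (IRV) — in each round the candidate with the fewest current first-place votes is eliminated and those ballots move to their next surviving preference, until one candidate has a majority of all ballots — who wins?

Alice

Round 1: Noor 0, Quinn 9, Alice 9, Priya 10, Dev 8. Noor eliminated.
Round 2: Quinn 9, Alice 9, Priya 10, Dev 8. Dev eliminated.
Round 3: Quinn 9, Alice 17, Priya 10. Quinn eliminated.
Round 4: Alice 26, Priya 10. Alice has a majority (≥19).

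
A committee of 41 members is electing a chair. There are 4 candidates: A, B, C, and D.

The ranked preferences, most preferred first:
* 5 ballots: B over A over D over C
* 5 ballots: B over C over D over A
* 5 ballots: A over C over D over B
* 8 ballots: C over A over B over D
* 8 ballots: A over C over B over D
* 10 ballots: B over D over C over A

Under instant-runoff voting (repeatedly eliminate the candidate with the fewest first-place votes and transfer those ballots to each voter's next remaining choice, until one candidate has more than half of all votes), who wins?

A

Round 1: A 13, B 20, C 8, D 0. D eliminated.
Round 2: A 13, B 20, C 8. C eliminated.
Round 3: A 21, B 20. A has a majority (≥21).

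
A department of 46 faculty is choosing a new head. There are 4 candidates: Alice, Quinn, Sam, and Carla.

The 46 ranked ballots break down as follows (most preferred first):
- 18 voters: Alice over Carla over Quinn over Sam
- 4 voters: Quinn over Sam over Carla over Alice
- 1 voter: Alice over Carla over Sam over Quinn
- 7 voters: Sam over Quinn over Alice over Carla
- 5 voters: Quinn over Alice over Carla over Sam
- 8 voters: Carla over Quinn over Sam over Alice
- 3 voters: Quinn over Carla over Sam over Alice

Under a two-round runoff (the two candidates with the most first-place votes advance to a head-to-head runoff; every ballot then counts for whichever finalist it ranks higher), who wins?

Quinn

Round 1 first-place votes: Alice 19, Quinn 12, Sam 7, Carla 8. Alice and Quinn advance.
Runoff: Alice is ranked above Quinn on 19 ballots, Quinn above Alice on 27.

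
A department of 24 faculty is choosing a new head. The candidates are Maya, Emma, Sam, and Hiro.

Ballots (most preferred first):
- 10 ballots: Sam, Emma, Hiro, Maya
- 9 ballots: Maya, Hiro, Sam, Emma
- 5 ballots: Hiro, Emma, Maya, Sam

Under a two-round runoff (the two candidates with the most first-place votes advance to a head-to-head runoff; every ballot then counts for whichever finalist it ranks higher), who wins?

Maya

Round 1 first-place votes: Maya 9, Emma 0, Sam 10, Hiro 5. Sam and Maya advance.
Runoff: Sam is ranked above Maya on 10 ballots, Maya above Sam on 14.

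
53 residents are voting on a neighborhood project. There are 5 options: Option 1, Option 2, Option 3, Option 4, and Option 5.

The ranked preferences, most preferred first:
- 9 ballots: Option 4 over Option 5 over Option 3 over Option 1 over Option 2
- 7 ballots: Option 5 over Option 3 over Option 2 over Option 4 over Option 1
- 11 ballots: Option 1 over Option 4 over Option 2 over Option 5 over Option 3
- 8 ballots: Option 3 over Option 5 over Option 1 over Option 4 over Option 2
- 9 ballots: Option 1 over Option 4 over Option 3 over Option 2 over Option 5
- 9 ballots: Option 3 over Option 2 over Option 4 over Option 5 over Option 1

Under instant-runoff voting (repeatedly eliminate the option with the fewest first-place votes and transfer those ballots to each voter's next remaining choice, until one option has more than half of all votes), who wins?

Option 3

Round 1: Option 1 20, Option 2 0, Option 3 17, Option 4 9, Option 5 7. Option 2 eliminated.
Round 2: Option 1 20, Option 3 17, Option 4 9, Option 5 7. Option 5 eliminated.
Round 3: Option 1 20, Option 3 24, Option 4 9. Option 4 eliminated.
Round 4: Option 1 20, Option 3 33. Option 3 has a majority (≥27).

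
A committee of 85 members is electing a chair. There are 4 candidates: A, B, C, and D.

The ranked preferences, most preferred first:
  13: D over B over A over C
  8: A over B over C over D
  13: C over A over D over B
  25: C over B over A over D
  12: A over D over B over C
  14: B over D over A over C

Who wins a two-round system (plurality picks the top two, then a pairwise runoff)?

A

Round 1 first-place votes: A 20, B 14, C 38, D 13. C and A advance.
Runoff: C is ranked above A on 38 ballots, A above C on 47.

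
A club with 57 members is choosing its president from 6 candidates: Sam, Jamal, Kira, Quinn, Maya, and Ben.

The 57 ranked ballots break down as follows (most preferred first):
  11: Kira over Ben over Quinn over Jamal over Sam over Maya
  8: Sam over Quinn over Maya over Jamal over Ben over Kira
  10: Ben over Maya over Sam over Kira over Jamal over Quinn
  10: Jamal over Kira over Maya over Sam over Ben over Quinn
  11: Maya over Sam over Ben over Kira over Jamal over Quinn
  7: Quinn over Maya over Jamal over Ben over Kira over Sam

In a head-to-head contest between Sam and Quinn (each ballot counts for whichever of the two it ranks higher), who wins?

Sam

Sam is ranked above Quinn on 39 ballots; Quinn above Sam on 18.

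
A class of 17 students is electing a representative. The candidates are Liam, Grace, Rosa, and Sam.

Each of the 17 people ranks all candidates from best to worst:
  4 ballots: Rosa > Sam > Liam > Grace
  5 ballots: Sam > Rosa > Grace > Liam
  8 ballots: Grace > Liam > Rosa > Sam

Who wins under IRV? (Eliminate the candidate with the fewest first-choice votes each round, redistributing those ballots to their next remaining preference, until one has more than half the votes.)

Round 1: Liam 0, Grace 8, Rosa 4, Sam 5. Liam eliminated.
Round 2: Grace 8, Rosa 4, Sam 5. Rosa eliminated.
Round 3: Grace 8, Sam 9. Sam has a majority (≥9).

Sam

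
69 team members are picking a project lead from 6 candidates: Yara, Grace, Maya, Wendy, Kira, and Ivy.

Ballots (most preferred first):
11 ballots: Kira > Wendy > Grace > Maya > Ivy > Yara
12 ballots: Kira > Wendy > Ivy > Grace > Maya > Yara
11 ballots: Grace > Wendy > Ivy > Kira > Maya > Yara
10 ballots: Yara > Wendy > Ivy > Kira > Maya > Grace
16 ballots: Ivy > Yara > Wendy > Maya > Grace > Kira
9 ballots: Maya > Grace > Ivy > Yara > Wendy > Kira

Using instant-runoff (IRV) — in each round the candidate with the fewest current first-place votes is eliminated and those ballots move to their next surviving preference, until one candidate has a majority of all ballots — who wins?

Round 1: Yara 10, Grace 11, Maya 9, Wendy 0, Kira 23, Ivy 16. Wendy eliminated.
Round 2: Yara 10, Grace 11, Maya 9, Kira 23, Ivy 16. Maya eliminated.
Round 3: Yara 10, Grace 20, Kira 23, Ivy 16. Yara eliminated.
Round 4: Grace 20, Kira 23, Ivy 26. Grace eliminated.
Round 5: Kira 23, Ivy 46. Ivy has a majority (≥35).

Ivy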